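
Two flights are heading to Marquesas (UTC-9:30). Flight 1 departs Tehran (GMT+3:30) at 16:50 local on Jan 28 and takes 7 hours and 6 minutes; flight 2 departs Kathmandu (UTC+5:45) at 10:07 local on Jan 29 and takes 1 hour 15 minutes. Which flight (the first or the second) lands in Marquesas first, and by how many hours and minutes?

Flight 1 in UTC: 16:50 − 3:30 = 13:20 on Jan 28.
+7 hours and 6 minutes → arrive 20:26 UTC on Jan 28.
Flight 2 in UTC: 10:07 − 5:45 = 04:22 on Jan 29.
+1 hour 15 minutes → arrive 05:37 UTC on Jan 29.
Flight 1 lands earlier by 9 hours 11 minutes.

the first, by 9 hours 11 minutes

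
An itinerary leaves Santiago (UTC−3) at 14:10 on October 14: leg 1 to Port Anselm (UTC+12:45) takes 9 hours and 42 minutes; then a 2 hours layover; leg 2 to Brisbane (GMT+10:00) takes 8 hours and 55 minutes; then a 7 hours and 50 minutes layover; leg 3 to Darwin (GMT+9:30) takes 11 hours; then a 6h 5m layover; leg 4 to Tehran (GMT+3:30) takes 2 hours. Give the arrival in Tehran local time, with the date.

20:12 on Oct 16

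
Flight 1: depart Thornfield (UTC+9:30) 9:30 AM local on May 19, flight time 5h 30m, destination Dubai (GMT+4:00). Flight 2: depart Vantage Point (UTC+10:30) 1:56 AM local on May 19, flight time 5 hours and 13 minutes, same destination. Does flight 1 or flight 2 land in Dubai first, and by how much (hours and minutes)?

the second, by 8 hours 51 minutes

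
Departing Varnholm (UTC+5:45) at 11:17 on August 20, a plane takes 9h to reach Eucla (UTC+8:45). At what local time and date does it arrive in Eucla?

23:17 on August 20

Convert departure to UTC: 11:17 − 5:45 = 05:32 UTC on Aug 20.
Add 9 hours travel time → 14:32 UTC.
Eucla is UTC+8:45, so local arrival = 14:32 + 8:45 = 23:17 on Aug 20.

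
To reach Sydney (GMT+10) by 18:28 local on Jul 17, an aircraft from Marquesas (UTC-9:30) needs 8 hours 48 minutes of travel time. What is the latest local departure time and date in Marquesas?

14:10 on July 16

Target arrival in UTC: 18:28 − 10:00 = 08:28 on Jul 17.
Subtract 8 hours and 48 minutes → departure 23:40 UTC on Jul 16.
Marquesas is UTC−9:30: 23:40 − 9:30 = 14:10 on Jul 16.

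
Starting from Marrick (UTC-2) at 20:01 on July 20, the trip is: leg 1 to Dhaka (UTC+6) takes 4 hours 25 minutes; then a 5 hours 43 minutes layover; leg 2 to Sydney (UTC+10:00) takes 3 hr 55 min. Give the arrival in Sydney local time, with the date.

22:04 on July 21

Convert departure to UTC: 20:01 + 2:00 = 22:01 UTC on Jul 20.
Add 4 hours and 25 minutes leg 1 → 02:26 UTC (Jul 21).
Add 5 hours 43 minutes layover in Dhaka → 08:09 UTC.
Add 3 hours 55 minutes leg 2 → 12:04 UTC.
Sydney is UTC+10:00, so local arrival = 12:04 + 10:00 = 22:04 on Jul 21.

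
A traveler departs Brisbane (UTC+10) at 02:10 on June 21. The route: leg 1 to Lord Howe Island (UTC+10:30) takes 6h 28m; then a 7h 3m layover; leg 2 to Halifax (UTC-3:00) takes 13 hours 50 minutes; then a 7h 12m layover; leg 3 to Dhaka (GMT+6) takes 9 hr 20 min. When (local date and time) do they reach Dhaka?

Convert departure to UTC: 02:10 − 10:00 = 16:10 UTC on Jun 20.
Add 6 hours and 28 minutes leg 1 → 22:38 UTC.
Add 7 hours 3 minutes layover in Lord Howe Island → 05:41 UTC (Jun 21).
Add 13 hours and 50 minutes leg 2 → 19:31 UTC.
Add 7 hours 12 minutes layover in Halifax → 02:43 UTC (Jun 22).
Add 9 hours 20 minutes leg 3 → 12:03 UTC.
Dhaka is UTC+6:00, so local arrival = 12:03 + 6:00 = 18:03 on Jun 22.

18:03 on June 22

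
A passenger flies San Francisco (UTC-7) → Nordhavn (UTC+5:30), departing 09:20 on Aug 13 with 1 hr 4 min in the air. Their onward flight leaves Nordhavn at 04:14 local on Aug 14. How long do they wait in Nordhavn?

5 hours 20 minutes

Convert departure to UTC: 09:20 + 7:00 = 16:20 UTC on Aug 13.
Add 1 hour and 4 minutes flight time → 17:24 UTC.
Nordhavn is UTC+5:30, so local arrival = 17:24 + 5:30 = 22:54 on Aug 13.
Layover = 04:14 − 22:54 (+1 day) = 5 hours 20 minutes.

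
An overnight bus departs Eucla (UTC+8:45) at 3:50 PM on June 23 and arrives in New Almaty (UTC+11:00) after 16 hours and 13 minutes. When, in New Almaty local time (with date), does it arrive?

Convert departure to UTC: 3:50 PM − 8:45 = 7:05 AM UTC on Jun 23.
Add 16 hours and 13 minutes travel time → 11:18 PM UTC.
New Almaty is UTC+11:00, so local arrival = 11:18 PM + 11:00 = 10:18 AM on Jun 24.

10:18 AM on June 24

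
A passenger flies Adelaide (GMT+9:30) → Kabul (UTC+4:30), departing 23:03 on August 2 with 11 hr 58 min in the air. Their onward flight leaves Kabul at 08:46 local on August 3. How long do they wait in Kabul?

2 hours 45 minutes

Convert departure to UTC: 23:03 − 9:30 = 13:33 UTC on Aug 2.
Add 11 hours 58 minutes flight time → 01:31 UTC (Aug 3).
Kabul is UTC+4:30, so local arrival = 01:31 + 4:30 = 06:01 on Aug 3.
Layover = 08:46 − 06:01 = 2 hours 45 minutes.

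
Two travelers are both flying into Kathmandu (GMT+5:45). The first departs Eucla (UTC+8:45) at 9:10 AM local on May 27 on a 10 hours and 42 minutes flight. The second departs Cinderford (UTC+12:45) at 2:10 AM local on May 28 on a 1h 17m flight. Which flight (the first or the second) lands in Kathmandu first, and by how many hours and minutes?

Flight 1 in UTC: 9:10 AM − 8:45 = 12:25 AM on May 27.
+10 hours 42 minutes → arrive 11:07 AM UTC on May 27.
Flight 2 in UTC: 2:10 AM − 12:45 = 1:25 PM on May 27.
+1 hour 17 minutes → arrive 2:42 PM UTC on May 27.
Flight 1 lands earlier by 3 hours 35 minutes.

the first, by 3 hours 35 minutes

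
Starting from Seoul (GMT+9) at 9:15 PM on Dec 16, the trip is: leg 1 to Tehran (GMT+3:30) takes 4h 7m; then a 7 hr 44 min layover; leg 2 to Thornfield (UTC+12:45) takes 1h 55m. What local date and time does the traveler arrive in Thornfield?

Convert departure to UTC: 9:15 PM − 9:00 = 12:15 PM UTC on Dec 16.
Add 4 hours 7 minutes leg 1 → 4:22 PM UTC.
Add 7 hours 44 minutes layover in Tehran → 12:06 AM UTC (Dec 17).
Add 1 hour and 55 minutes leg 2 → 2:01 AM UTC.
Thornfield is UTC+12:45, so local arrival = 2:01 AM + 12:45 = 2:46 PM on Dec 17.

2:46 PM on December 17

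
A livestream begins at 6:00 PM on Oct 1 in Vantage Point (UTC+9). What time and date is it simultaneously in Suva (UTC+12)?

Suva is 3:00 ahead of Vantage Point.
Shift by the zone difference: 6:00 PM + 3:00 = 9:00 PM on Oct 1 in Suva.

9:00 PM on Oct 1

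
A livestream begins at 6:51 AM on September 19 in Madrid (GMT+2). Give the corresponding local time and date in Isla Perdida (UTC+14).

6:51 PM on September 19

Isla Perdida is 12:00 ahead of Madrid.
Shift by the zone difference: 6:51 AM + 12:00 = 6:51 PM on Sep 19 in Isla Perdida.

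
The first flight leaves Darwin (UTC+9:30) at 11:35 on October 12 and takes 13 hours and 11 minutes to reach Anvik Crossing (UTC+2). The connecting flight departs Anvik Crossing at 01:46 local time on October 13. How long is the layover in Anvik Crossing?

8 hours 30 minutes

Convert departure to UTC: 11:35 − 9:30 = 02:05 UTC on Oct 12.
Add 13 hours and 11 minutes flight time → 15:16 UTC.
Anvik Crossing is UTC+2:00, so local arrival = 15:16 + 2:00 = 17:16 on Oct 12.
Layover = 01:46 − 17:16 (+1 day) = 8 hours 30 minutes.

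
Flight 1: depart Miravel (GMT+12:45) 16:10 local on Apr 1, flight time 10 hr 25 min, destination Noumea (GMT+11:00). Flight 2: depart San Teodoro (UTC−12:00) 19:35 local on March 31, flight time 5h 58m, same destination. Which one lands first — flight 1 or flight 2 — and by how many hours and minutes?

the second, by 17 minutes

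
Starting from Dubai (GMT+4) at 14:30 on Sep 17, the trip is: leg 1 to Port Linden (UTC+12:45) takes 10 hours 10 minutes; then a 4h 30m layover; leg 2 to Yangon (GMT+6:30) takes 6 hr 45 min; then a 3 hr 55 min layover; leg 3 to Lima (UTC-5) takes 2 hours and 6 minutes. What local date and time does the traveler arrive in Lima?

Convert departure to UTC: 14:30 − 4:00 = 10:30 UTC on Sep 17.
Add 10 hours 10 minutes leg 1 → 20:40 UTC.
Add 4 hours 30 minutes layover in Port Linden → 01:10 UTC (Sep 18).
Add 6 hours and 45 minutes leg 2 → 07:55 UTC.
Add 3 hours 55 minutes layover in Yangon → 11:50 UTC.
Add 2 hours and 6 minutes leg 3 → 13:56 UTC.
Lima is UTC−5:00, so local arrival = 13:56 − 5:00 = 08:56 on Sep 18.

08:56 on Sep 18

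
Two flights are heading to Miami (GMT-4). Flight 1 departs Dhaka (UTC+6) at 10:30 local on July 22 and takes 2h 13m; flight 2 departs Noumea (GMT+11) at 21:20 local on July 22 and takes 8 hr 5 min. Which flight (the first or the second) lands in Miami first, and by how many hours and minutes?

the first, by 11 hours 42 minutes

Flight 1 in UTC: 10:30 − 6:00 = 04:30 on Jul 22.
+2 hours and 13 minutes → arrive 06:43 UTC on Jul 22.
Flight 2 in UTC: 21:20 − 11:00 = 10:20 on Jul 22.
+8 hours and 5 minutes → arrive 18:25 UTC on Jul 22.
Flight 1 lands earlier by 11 hours 42 minutes.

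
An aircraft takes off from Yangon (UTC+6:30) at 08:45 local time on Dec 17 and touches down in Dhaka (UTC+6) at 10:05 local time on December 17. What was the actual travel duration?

1 hour 50 minutes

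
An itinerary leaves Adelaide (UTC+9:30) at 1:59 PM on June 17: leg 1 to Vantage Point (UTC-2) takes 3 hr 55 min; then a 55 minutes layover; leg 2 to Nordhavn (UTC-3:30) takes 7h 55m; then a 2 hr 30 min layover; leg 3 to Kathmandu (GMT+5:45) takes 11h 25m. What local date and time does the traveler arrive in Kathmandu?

12:54 PM on Jun 18

Convert departure to UTC: 1:59 PM − 9:30 = 4:29 AM UTC on Jun 17.
Add 3 hours and 55 minutes leg 1 → 8:24 AM UTC.
Add 55 minutes layover in Vantage Point → 9:19 AM UTC.
Add 7 hours 55 minutes leg 2 → 5:14 PM UTC.
Add 2 hours 30 minutes layover in Nordhavn → 7:44 PM UTC.
Add 11 hours 25 minutes leg 3 → 7:09 AM UTC (Jun 18).
Kathmandu is UTC+5:45, so local arrival = 7:09 AM + 5:45 = 12:54 PM on Jun 18.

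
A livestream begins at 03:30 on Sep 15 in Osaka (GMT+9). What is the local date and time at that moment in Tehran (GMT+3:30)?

22:00 on September 14

Tehran is 5:30 behind Osaka.
Shift by the zone difference: 03:30 − 5:30 = 22:00 on Sep 14 in Tehran.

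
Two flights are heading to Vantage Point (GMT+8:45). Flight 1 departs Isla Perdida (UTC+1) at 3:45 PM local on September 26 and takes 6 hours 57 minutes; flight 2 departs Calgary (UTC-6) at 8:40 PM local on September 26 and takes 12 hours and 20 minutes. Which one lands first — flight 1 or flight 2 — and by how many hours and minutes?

the first, by 17 hours 18 minutes

Flight 1 in UTC: 3:45 PM − 1:00 = 2:45 PM on Sep 26.
+6 hours and 57 minutes → arrive 9:42 PM UTC on Sep 26.
Flight 2 in UTC: 8:40 PM + 6:00 = 2:40 AM on Sep 27.
+12 hours 20 minutes → arrive 3:00 PM UTC on Sep 27.
Flight 1 lands earlier by 17 hours 18 minutes.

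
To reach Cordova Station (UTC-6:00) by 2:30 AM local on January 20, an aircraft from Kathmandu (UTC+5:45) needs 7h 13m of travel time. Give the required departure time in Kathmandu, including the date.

Target arrival in UTC: 2:30 AM + 6:00 = 8:30 AM on Jan 20.
Subtract 7 hours and 13 minutes → departure 1:17 AM UTC on Jan 20.
Kathmandu is UTC+5:45: 1:17 AM + 5:45 = 7:02 AM on Jan 20.

7:02 AM on January 20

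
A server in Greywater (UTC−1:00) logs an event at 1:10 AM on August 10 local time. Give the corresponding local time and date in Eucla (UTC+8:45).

In UTC: 1:10 AM + 1:00 = 2:10 AM on Aug 10.
Eucla is UTC+8:45: 2:10 AM + 8:45 = 10:55 AM on Aug 10.

10:55 AM on August 10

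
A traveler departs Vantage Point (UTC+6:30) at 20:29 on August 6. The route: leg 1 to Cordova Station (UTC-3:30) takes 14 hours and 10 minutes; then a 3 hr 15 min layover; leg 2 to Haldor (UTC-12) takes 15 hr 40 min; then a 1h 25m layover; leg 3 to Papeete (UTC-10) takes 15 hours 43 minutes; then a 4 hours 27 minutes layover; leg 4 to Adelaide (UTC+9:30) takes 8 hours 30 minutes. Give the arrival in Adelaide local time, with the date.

14:39 on August 9

Convert departure to UTC: 20:29 − 6:30 = 13:59 UTC on Aug 6.
Add 14 hours 10 minutes leg 1 → 04:09 UTC (Aug 7).
Add 3 hours and 15 minutes layover in Cordova Station → 07:24 UTC.
Add 15 hours 40 minutes leg 2 → 23:04 UTC.
Add 1 hour and 25 minutes layover in Haldor → 00:29 UTC (Aug 8).
Add 15 hours 43 minutes leg 3 → 16:12 UTC.
Add 4 hours and 27 minutes layover in Papeete → 20:39 UTC.
Add 8 hours and 30 minutes leg 4 → 05:09 UTC (Aug 9).
Adelaide is UTC+9:30, so local arrival = 05:09 + 9:30 = 14:39 on Aug 9.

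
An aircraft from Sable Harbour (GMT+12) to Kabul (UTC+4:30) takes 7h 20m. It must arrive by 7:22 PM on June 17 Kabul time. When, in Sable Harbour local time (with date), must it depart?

Target arrival in UTC: 7:22 PM − 4:30 = 2:52 PM on Jun 17.
Subtract 7 hours and 20 minutes → departure 7:32 AM UTC on Jun 17.
Sable Harbour is UTC+12:00: 7:32 AM + 12:00 = 7:32 PM on Jun 17.

7:32 PM on Jun 17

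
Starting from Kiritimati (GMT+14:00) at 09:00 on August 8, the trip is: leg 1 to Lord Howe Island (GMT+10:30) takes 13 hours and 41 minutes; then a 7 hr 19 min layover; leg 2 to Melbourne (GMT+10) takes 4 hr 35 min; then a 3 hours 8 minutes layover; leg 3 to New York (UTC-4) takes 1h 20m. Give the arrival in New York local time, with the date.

Convert departure to UTC: 09:00 − 14:00 = 19:00 UTC on Aug 7.
Add 13 hours 41 minutes leg 1 → 08:41 UTC (Aug 8).
Add 7 hours 19 minutes layover in Lord Howe Island → 16:00 UTC.
Add 4 hours 35 minutes leg 2 → 20:35 UTC.
Add 3 hours and 8 minutes layover in Melbourne → 23:43 UTC.
Add 1 hour 20 minutes leg 3 → 01:03 UTC (Aug 9).
New York is UTC−4:00, so local arrival = 01:03 − 4:00 = 21:03 on Aug 8.

21:03 on August 8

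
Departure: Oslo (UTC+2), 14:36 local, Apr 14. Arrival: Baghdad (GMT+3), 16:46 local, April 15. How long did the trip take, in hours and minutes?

Departure in UTC: 14:36 − 2:00 = 12:36 on Apr 14.
Arrival in UTC: 16:46 − 3:00 = 13:46 on Apr 15.
Elapsed = 13:46 − 12:36 (+1 day) = 25 hours 10 minutes.

25 hours 10 minutes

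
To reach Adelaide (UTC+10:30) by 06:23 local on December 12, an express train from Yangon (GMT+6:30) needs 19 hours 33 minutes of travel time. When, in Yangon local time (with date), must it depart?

Target arrival in UTC: 06:23 − 10:30 = 19:53 on Dec 11.
Subtract 19 hours and 33 minutes → departure 00:20 UTC on Dec 11.
Yangon is UTC+6:30: 00:20 + 6:30 = 06:50 on Dec 11.

06:50 on December 11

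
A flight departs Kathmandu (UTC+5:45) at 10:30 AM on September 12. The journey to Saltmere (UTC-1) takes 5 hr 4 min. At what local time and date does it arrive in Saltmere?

Saltmere is 6:45 behind Kathmandu.
After 5 hours 4 minutes it is 3:34 PM in Kathmandu.
Shift by the zone difference: 3:34 PM − 6:45 = 8:49 AM on Sep 12 in Saltmere.

8:49 AM on September 12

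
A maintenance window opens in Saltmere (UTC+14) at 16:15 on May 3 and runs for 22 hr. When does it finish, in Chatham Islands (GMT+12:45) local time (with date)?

Convert start to UTC: 16:15 − 14:00 = 02:15 UTC on May 3.
Add 22 hours duration → 00:15 UTC (May 4).
Chatham Islands is UTC+12:45, so local end time = 00:15 + 12:45 = 13:00 on May 4.

13:00 on May 4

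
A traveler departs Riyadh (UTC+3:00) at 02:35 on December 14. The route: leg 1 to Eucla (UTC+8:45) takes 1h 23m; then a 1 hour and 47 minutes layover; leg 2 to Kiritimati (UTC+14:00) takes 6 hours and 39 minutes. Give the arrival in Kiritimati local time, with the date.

23:24 on Dec 14

Convert departure to UTC: 02:35 − 3:00 = 23:35 UTC on Dec 13.
Add 1 hour 23 minutes leg 1 → 00:58 UTC (Dec 14).
Add 1 hour 47 minutes layover in Eucla → 02:45 UTC.
Add 6 hours and 39 minutes leg 2 → 09:24 UTC.
Kiritimati is UTC+14:00, so local arrival = 09:24 + 14:00 = 23:24 on Dec 14.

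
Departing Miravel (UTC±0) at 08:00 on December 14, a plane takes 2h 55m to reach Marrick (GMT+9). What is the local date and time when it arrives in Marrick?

Marrick is 9:00 ahead of Miravel.
After 2 hours and 55 minutes it is 10:55 in Miravel.
Shift by the zone difference: 10:55 + 9:00 = 19:55 on Dec 14 in Marrick.

19:55 on December 14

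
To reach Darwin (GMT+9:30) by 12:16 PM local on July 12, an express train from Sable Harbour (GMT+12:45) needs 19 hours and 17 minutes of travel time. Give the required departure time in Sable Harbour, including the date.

8:14 PM on Jul 11

Target arrival in UTC: 12:16 PM − 9:30 = 2:46 AM on Jul 12.
Subtract 19 hours and 17 minutes → departure 7:29 AM UTC on Jul 11.
Sable Harbour is UTC+12:45: 7:29 AM + 12:45 = 8:14 PM on Jul 11.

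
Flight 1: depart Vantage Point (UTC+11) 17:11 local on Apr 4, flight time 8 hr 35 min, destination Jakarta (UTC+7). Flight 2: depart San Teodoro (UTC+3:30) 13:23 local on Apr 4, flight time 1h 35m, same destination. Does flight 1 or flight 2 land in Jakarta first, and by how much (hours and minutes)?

Flight 1 in UTC: 17:11 − 11:00 = 06:11 on Apr 4.
+8 hours 35 minutes → arrive 14:46 UTC on Apr 4.
Flight 2 in UTC: 13:23 − 3:30 = 09:53 on Apr 4.
+1 hour 35 minutes → arrive 11:28 UTC on Apr 4.
Flight 2 lands earlier by 3 hours 18 minutes.

the second, by 3 hours 18 minutes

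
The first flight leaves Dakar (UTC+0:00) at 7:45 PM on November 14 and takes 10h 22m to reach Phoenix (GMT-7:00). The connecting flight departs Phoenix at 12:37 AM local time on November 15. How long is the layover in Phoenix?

1 hour 30 minutes

Dakar is at UTC+0, so departure is already 7:45 PM UTC on Nov 14.
Add 10 hours and 22 minutes flight time → 6:07 AM UTC (Nov 15).
Phoenix is UTC−7:00, so local arrival = 6:07 AM − 7:00 = 11:07 PM on Nov 14.
Layover = 12:37 AM − 11:07 PM (+1 day) = 1 hour 30 minutes.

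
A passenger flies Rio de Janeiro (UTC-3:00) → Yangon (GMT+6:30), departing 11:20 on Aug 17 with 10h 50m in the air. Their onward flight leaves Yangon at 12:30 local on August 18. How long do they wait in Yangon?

Convert departure to UTC: 11:20 + 3:00 = 14:20 UTC on Aug 17.
Add 10 hours 50 minutes flight time → 01:10 UTC (Aug 18).
Yangon is UTC+6:30, so local arrival = 01:10 + 6:30 = 07:40 on Aug 18.
Layover = 12:30 − 07:40 = 4 hours 50 minutes.

4 hours 50 minutes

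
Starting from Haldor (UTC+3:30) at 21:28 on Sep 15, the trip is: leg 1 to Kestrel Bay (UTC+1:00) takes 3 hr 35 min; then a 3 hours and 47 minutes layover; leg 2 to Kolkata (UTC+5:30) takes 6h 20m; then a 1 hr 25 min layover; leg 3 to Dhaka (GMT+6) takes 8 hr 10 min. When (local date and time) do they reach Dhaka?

23:15 on Sep 16

Convert departure to UTC: 21:28 − 3:30 = 17:58 UTC on Sep 15.
Add 3 hours and 35 minutes leg 1 → 21:33 UTC.
Add 3 hours and 47 minutes layover in Kestrel Bay → 01:20 UTC (Sep 16).
Add 6 hours 20 minutes leg 2 → 07:40 UTC.
Add 1 hour 25 minutes layover in Kolkata → 09:05 UTC.
Add 8 hours 10 minutes leg 3 → 17:15 UTC.
Dhaka is UTC+6:00, so local arrival = 17:15 + 6:00 = 23:15 on Sep 16.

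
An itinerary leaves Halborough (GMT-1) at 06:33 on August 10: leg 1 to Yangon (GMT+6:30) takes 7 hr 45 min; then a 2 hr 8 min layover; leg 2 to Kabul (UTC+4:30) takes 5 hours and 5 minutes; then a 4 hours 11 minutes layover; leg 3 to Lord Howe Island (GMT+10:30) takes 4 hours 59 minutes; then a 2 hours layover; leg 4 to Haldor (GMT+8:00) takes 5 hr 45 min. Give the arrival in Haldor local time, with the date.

Convert departure to UTC: 06:33 + 1:00 = 07:33 UTC on Aug 10.
Add 7 hours and 45 minutes leg 1 → 15:18 UTC.
Add 2 hours 8 minutes layover in Yangon → 17:26 UTC.
Add 5 hours and 5 minutes leg 2 → 22:31 UTC.
Add 4 hours 11 minutes layover in Kabul → 02:42 UTC (Aug 11).
Add 4 hours 59 minutes leg 3 → 07:41 UTC.
Add 2 hours layover in Lord Howe Island → 09:41 UTC.
Add 5 hours and 45 minutes leg 4 → 15:26 UTC.
Haldor is UTC+8:00, so local arrival = 15:26 + 8:00 = 23:26 on Aug 11.

23:26 on Aug 11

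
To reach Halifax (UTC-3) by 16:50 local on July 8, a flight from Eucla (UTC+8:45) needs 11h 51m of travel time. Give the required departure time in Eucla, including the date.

16:44 on Jul 8

Target arrival in UTC: 16:50 + 3:00 = 19:50 on Jul 8.
Subtract 11 hours 51 minutes → departure 07:59 UTC on Jul 8.
Eucla is UTC+8:45: 07:59 + 8:45 = 16:44 on Jul 8.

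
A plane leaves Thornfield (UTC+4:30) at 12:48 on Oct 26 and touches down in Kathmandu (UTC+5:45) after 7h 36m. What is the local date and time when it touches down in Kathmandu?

Convert departure to UTC: 12:48 − 4:30 = 08:18 UTC on Oct 26.
Add 7 hours and 36 minutes travel time → 15:54 UTC.
Kathmandu is UTC+5:45, so local arrival = 15:54 + 5:45 = 21:39 on Oct 26.

21:39 on Oct 26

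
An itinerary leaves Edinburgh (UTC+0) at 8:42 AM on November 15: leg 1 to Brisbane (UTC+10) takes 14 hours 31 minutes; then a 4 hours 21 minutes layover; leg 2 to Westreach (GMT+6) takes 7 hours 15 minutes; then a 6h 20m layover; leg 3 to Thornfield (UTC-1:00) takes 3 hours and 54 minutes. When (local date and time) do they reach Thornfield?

8:03 PM on Nov 16

Edinburgh is at UTC+0, so departure is already 8:42 AM UTC on Nov 15.
Add 14 hours 31 minutes leg 1 → 11:13 PM UTC.
Add 4 hours and 21 minutes layover in Brisbane → 3:34 AM UTC (Nov 16).
Add 7 hours and 15 minutes leg 2 → 10:49 AM UTC.
Add 6 hours and 20 minutes layover in Westreach → 5:09 PM UTC.
Add 3 hours and 54 minutes leg 3 → 9:03 PM UTC.
Thornfield is UTC−1:00, so local arrival = 9:03 PM − 1:00 = 8:03 PM on Nov 16.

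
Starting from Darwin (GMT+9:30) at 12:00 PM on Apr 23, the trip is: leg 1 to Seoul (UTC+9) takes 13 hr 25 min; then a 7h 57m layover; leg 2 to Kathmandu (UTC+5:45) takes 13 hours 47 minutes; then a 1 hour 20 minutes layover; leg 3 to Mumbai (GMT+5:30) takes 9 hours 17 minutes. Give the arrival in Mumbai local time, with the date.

Convert departure to UTC: 12:00 PM − 9:30 = 2:30 AM UTC on Apr 23.
Add 13 hours 25 minutes leg 1 → 3:55 PM UTC.
Add 7 hours and 57 minutes layover in Seoul → 11:52 PM UTC.
Add 13 hours and 47 minutes leg 2 → 1:39 PM UTC (Apr 24).
Add 1 hour and 20 minutes layover in Kathmandu → 2:59 PM UTC.
Add 9 hours 17 minutes leg 3 → 12:16 AM UTC (Apr 25).
Mumbai is UTC+5:30, so local arrival = 12:16 AM + 5:30 = 5:46 AM on Apr 25.

5:46 AM on Apr 25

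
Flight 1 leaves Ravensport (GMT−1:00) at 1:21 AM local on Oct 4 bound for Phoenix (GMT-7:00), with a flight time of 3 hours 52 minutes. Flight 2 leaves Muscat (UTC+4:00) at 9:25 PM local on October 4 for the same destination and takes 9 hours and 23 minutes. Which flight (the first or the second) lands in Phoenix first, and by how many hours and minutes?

the first, by 20 hours 35 minutes

Flight 1 in UTC: 1:21 AM + 1:00 = 2:21 AM on Oct 4.
+3 hours and 52 minutes → arrive 6:13 AM UTC on Oct 4.
Flight 2 in UTC: 9:25 PM − 4:00 = 5:25 PM on Oct 4.
+9 hours and 23 minutes → arrive 2:48 AM UTC on Oct 5.
Flight 1 lands earlier by 20 hours 35 minutes.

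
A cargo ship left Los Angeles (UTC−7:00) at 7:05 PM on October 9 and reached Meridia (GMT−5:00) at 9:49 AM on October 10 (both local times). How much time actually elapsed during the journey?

Departure in UTC: 7:05 PM + 7:00 = 2:05 AM on Oct 10.
Arrival in UTC: 9:49 AM + 5:00 = 2:49 PM on Oct 10.
Elapsed = 2:49 PM − 2:05 AM = 12 hours 44 minutes.

12 hours 44 minutes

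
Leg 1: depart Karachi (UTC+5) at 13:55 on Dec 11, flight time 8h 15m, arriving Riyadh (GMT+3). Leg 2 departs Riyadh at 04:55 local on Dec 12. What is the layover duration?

8 hours 45 minutes

Convert departure to UTC: 13:55 − 5:00 = 08:55 UTC on Dec 11.
Add 8 hours 15 minutes flight time → 17:10 UTC.
Riyadh is UTC+3:00, so local arrival = 17:10 + 3:00 = 20:10 on Dec 11.
Layover = 04:55 − 20:10 (+1 day) = 8 hours 45 minutes.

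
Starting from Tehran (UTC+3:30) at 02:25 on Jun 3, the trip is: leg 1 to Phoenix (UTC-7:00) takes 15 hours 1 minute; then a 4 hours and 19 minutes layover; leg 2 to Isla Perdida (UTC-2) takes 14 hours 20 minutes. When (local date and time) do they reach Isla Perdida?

Convert departure to UTC: 02:25 − 3:30 = 22:55 UTC on Jun 2.
Add 15 hours 1 minute leg 1 → 13:56 UTC (Jun 3).
Add 4 hours 19 minutes layover in Phoenix → 18:15 UTC.
Add 14 hours 20 minutes leg 2 → 08:35 UTC (Jun 4).
Isla Perdida is UTC−2:00, so local arrival = 08:35 − 2:00 = 06:35 on Jun 4.

06:35 on June 4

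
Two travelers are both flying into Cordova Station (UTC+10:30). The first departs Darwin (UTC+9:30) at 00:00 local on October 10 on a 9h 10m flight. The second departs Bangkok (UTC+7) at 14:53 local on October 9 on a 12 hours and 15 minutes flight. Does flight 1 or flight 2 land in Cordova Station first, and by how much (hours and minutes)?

Flight 1 in UTC: 00:00 − 9:30 = 14:30 on Oct 9.
+9 hours and 10 minutes → arrive 23:40 UTC on Oct 9.
Flight 2 in UTC: 14:53 − 7:00 = 07:53 on Oct 9.
+12 hours 15 minutes → arrive 20:08 UTC on Oct 9.
Flight 2 lands earlier by 3 hours 32 minutes.

the second, by 3 hours 32 minutes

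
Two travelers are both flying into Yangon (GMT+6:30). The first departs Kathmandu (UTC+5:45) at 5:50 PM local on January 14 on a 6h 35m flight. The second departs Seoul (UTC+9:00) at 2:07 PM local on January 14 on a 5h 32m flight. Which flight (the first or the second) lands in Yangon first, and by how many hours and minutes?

Flight 1 in UTC: 5:50 PM − 5:45 = 12:05 PM on Jan 14.
+6 hours and 35 minutes → arrive 6:40 PM UTC on Jan 14.
Flight 2 in UTC: 2:07 PM − 9:00 = 5:07 AM on Jan 14.
+5 hours 32 minutes → arrive 10:39 AM UTC on Jan 14.
Flight 2 lands earlier by 8 hours 1 minute.

the second, by 8 hours 1 minute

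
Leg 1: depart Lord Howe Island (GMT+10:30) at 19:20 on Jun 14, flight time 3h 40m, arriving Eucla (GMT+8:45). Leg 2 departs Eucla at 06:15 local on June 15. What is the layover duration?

Convert departure to UTC: 19:20 − 10:30 = 08:50 UTC on Jun 14.
Add 3 hours and 40 minutes flight time → 12:30 UTC.
Eucla is UTC+8:45, so local arrival = 12:30 + 8:45 = 21:15 on Jun 14.
Layover = 06:15 − 21:15 (+1 day) = 9 hours.

9 hours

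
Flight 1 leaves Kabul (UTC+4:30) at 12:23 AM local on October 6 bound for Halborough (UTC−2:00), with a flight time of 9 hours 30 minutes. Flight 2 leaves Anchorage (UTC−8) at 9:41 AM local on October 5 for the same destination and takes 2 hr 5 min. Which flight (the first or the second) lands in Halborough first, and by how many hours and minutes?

Flight 1 in UTC: 12:23 AM − 4:30 = 7:53 PM on Oct 5.
+9 hours and 30 minutes → arrive 5:23 AM UTC on Oct 6.
Flight 2 in UTC: 9:41 AM + 8:00 = 5:41 PM on Oct 5.
+2 hours 5 minutes → arrive 7:46 PM UTC on Oct 5.
Flight 2 lands earlier by 9 hours 37 minutes.

the second, by 9 hours 37 minutes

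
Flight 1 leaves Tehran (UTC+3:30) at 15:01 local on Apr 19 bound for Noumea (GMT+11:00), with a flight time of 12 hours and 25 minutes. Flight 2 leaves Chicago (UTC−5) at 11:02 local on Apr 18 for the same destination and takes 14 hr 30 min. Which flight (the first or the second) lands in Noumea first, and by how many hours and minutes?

the second, by 17 hours 24 minutes

Flight 1 in UTC: 15:01 − 3:30 = 11:31 on Apr 19.
+12 hours 25 minutes → arrive 23:56 UTC on Apr 19.
Flight 2 in UTC: 11:02 + 5:00 = 16:02 on Apr 18.
+14 hours and 30 minutes → arrive 06:32 UTC on Apr 19.
Flight 2 lands earlier by 17 hours 24 minutes.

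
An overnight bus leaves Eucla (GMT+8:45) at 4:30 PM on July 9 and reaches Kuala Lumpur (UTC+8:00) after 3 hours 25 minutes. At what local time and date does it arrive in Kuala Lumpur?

Convert departure to UTC: 4:30 PM − 8:45 = 7:45 AM UTC on Jul 9.
Add 3 hours and 25 minutes travel time → 11:10 AM UTC.
Kuala Lumpur is UTC+8:00, so local arrival = 11:10 AM + 8:00 = 7:10 PM on Jul 9.

7:10 PM on July 9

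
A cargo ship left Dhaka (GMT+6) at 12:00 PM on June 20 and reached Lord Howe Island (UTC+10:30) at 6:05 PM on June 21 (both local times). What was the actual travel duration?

Departure in UTC: 12:00 PM − 6:00 = 6:00 AM on Jun 20.
Arrival in UTC: 6:05 PM − 10:30 = 7:35 AM on Jun 21.
Elapsed = 7:35 AM − 6:00 AM (+1 day) = 25 hours 35 minutes.

25 hours 35 minutes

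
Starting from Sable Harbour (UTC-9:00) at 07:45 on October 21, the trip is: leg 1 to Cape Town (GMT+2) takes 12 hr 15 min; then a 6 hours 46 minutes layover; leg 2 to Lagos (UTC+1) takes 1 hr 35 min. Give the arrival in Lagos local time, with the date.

Convert departure to UTC: 07:45 + 9:00 = 16:45 UTC on Oct 21.
Add 12 hours and 15 minutes leg 1 → 05:00 UTC (Oct 22).
Add 6 hours and 46 minutes layover in Cape Town → 11:46 UTC.
Add 1 hour 35 minutes leg 2 → 13:21 UTC.
Lagos is UTC+1:00, so local arrival = 13:21 + 1:00 = 14:21 on Oct 22.

14:21 on October 22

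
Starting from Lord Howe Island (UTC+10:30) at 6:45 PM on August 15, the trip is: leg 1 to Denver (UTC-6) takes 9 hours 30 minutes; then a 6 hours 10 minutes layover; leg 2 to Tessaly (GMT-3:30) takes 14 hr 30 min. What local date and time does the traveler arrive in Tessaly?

Convert departure to UTC: 6:45 PM − 10:30 = 8:15 AM UTC on Aug 15.
Add 9 hours and 30 minutes leg 1 → 5:45 PM UTC.
Add 6 hours and 10 minutes layover in Denver → 11:55 PM UTC.
Add 14 hours 30 minutes leg 2 → 2:25 PM UTC (Aug 16).
Tessaly is UTC−3:30, so local arrival = 2:25 PM − 3:30 = 10:55 AM on Aug 16.

10:55 AM on Aug 16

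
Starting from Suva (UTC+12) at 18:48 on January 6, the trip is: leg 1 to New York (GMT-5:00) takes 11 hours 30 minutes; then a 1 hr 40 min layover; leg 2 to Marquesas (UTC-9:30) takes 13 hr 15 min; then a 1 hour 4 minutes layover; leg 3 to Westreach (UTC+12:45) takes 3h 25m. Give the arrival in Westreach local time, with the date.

Convert departure to UTC: 18:48 − 12:00 = 06:48 UTC on Jan 6.
Add 11 hours and 30 minutes leg 1 → 18:18 UTC.
Add 1 hour and 40 minutes layover in New York → 19:58 UTC.
Add 13 hours and 15 minutes leg 2 → 09:13 UTC (Jan 7).
Add 1 hour 4 minutes layover in Marquesas → 10:17 UTC.
Add 3 hours 25 minutes leg 3 → 13:42 UTC.
Westreach is UTC+12:45, so local arrival = 13:42 + 12:45 = 02:27 on Jan 8.

02:27 on January 8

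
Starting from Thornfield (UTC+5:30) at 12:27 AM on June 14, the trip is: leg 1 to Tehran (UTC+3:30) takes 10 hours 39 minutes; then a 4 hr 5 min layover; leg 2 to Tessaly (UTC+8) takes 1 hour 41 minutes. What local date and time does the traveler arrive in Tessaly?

7:22 PM on Jun 14

Convert departure to UTC: 12:27 AM − 5:30 = 6:57 PM UTC on Jun 13.
Add 10 hours 39 minutes leg 1 → 5:36 AM UTC (Jun 14).
Add 4 hours 5 minutes layover in Tehran → 9:41 AM UTC.
Add 1 hour 41 minutes leg 2 → 11:22 AM UTC.
Tessaly is UTC+8:00, so local arrival = 11:22 AM + 8:00 = 7:22 PM on Jun 14.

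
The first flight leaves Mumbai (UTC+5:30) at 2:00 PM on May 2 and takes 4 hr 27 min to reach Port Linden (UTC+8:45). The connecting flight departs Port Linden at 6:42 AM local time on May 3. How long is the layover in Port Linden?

9 hours

Convert departure to UTC: 2:00 PM − 5:30 = 8:30 AM UTC on May 2.
Add 4 hours and 27 minutes flight time → 12:57 PM UTC.
Port Linden is UTC+8:45, so local arrival = 12:57 PM + 8:45 = 9:42 PM on May 2.
Layover = 6:42 AM − 9:42 PM (+1 day) = 9 hours.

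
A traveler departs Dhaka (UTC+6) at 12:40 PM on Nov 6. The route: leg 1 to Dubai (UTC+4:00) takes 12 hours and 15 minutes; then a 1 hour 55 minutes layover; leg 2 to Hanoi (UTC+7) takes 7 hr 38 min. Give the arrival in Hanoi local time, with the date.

Convert departure to UTC: 12:40 PM − 6:00 = 6:40 AM UTC on Nov 6.
Add 12 hours 15 minutes leg 1 → 6:55 PM UTC.
Add 1 hour and 55 minutes layover in Dubai → 8:50 PM UTC.
Add 7 hours and 38 minutes leg 2 → 4:28 AM UTC (Nov 7).
Hanoi is UTC+7:00, so local arrival = 4:28 AM + 7:00 = 11:28 AM on Nov 7.

11:28 AM on Nov 7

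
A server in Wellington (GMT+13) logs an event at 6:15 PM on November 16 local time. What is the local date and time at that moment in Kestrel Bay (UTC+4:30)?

9:45 AM on Nov 16

In UTC: 6:15 PM − 13:00 = 5:15 AM on Nov 16.
Kestrel Bay is UTC+4:30: 5:15 AM + 4:30 = 9:45 AM on Nov 16.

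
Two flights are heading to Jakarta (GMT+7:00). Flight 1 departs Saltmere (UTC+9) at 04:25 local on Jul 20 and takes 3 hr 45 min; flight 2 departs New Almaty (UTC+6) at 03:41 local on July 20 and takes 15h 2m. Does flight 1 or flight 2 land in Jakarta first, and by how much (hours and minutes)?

the first, by 13 hours 33 minutes

Flight 1 in UTC: 04:25 − 9:00 = 19:25 on Jul 19.
+3 hours and 45 minutes → arrive 23:10 UTC on Jul 19.
Flight 2 in UTC: 03:41 − 6:00 = 21:41 on Jul 19.
+15 hours 2 minutes → arrive 12:43 UTC on Jul 20.
Flight 1 lands earlier by 13 hours 33 minutes.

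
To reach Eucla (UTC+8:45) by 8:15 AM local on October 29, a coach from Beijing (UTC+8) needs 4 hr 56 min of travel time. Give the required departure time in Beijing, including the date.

2:34 AM on October 29

Target arrival in UTC: 8:15 AM − 8:45 = 11:30 PM on Oct 28.
Subtract 4 hours 56 minutes → departure 6:34 PM UTC on Oct 28.
Beijing is UTC+8:00: 6:34 PM + 8:00 = 2:34 AM on Oct 29.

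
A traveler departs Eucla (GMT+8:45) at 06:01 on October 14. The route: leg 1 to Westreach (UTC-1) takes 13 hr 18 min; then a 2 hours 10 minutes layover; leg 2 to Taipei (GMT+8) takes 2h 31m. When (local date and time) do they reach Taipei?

Convert departure to UTC: 06:01 − 8:45 = 21:16 UTC on Oct 13.
Add 13 hours 18 minutes leg 1 → 10:34 UTC (Oct 14).
Add 2 hours 10 minutes layover in Westreach → 12:44 UTC.
Add 2 hours 31 minutes leg 2 → 15:15 UTC.
Taipei is UTC+8:00, so local arrival = 15:15 + 8:00 = 23:15 on Oct 14.

23:15 on October 14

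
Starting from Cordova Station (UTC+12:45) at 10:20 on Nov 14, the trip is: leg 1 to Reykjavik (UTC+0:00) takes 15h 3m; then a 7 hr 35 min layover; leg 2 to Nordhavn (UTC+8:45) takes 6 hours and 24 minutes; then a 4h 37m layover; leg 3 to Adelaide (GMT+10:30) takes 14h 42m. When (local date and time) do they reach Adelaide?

08:26 on November 16

Convert departure to UTC: 10:20 − 12:45 = 21:35 UTC on Nov 13.
Add 15 hours and 3 minutes leg 1 → 12:38 UTC (Nov 14).
Add 7 hours and 35 minutes layover in Reykjavik → 20:13 UTC.
Add 6 hours and 24 minutes leg 2 → 02:37 UTC (Nov 15).
Add 4 hours 37 minutes layover in Nordhavn → 07:14 UTC.
Add 14 hours 42 minutes leg 3 → 21:56 UTC.
Adelaide is UTC+10:30, so local arrival = 21:56 + 10:30 = 08:26 on Nov 16.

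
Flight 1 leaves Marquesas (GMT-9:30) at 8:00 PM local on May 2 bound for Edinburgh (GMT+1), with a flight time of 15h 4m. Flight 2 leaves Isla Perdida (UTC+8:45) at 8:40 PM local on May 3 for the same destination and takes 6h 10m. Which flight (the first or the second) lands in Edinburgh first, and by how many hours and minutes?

the second, by 2 hours 29 minutes

Flight 1 in UTC: 8:00 PM + 9:30 = 5:30 AM on May 3.
+15 hours 4 minutes → arrive 8:34 PM UTC on May 3.
Flight 2 in UTC: 8:40 PM − 8:45 = 11:55 AM on May 3.
+6 hours 10 minutes → arrive 6:05 PM UTC on May 3.
Flight 2 lands earlier by 2 hours 29 minutes.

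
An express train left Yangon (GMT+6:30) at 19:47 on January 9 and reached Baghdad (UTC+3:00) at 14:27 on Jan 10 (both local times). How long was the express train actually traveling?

Baghdad is 3:30 behind Yangon.
Clock-face elapsed time (ignoring zones) is 18 hours 40 minutes.
Actual elapsed = 18 hours 40 minutes + 3:30 = 22 hours 10 minutes.

22 hours 10 minutes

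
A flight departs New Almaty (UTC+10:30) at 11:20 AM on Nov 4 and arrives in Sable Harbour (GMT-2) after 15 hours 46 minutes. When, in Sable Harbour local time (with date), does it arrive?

Convert departure to UTC: 11:20 AM − 10:30 = 12:50 AM UTC on Nov 4.
Add 15 hours 46 minutes travel time → 4:36 PM UTC.
Sable Harbour is UTC−2:00, so local arrival = 4:36 PM − 2:00 = 2:36 PM on Nov 4.

2:36 PM on Nov 4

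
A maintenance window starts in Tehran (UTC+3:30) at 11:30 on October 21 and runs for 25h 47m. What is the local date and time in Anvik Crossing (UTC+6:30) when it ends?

Convert start to UTC: 11:30 − 3:30 = 08:00 UTC on Oct 21.
Add 25 hours and 47 minutes duration → 09:47 UTC (Oct 22).
Anvik Crossing is UTC+6:30, so local end time = 09:47 + 6:30 = 16:17 on Oct 22.

16:17 on Oct 22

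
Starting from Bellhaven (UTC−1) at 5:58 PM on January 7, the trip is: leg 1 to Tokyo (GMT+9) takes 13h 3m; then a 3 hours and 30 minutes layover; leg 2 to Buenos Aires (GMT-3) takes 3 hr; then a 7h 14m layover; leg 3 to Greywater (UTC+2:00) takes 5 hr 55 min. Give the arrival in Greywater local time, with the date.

5:40 AM on Jan 9

Convert departure to UTC: 5:58 PM + 1:00 = 6:58 PM UTC on Jan 7.
Add 13 hours 3 minutes leg 1 → 8:01 AM UTC (Jan 8).
Add 3 hours and 30 minutes layover in Tokyo → 11:31 AM UTC.
Add 3 hours leg 2 → 2:31 PM UTC.
Add 7 hours and 14 minutes layover in Buenos Aires → 9:45 PM UTC.
Add 5 hours and 55 minutes leg 3 → 3:40 AM UTC (Jan 9).
Greywater is UTC+2:00, so local arrival = 3:40 AM + 2:00 = 5:40 AM on Jan 9.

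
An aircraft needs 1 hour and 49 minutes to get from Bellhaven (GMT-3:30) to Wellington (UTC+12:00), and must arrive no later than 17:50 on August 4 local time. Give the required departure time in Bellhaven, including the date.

00:31 on August 4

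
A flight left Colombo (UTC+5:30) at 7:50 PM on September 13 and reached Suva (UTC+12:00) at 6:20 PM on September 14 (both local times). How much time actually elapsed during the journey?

16 hours

Departure in UTC: 7:50 PM − 5:30 = 2:20 PM on Sep 13.
Arrival in UTC: 6:20 PM − 12:00 = 6:20 AM on Sep 14.
Elapsed = 6:20 AM − 2:20 PM (+1 day) = 16 hours.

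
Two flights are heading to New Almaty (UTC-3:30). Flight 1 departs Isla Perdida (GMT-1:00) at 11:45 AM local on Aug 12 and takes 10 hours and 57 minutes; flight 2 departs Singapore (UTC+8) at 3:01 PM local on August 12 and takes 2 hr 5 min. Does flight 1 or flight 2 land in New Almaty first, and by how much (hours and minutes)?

the second, by 14 hours 36 minutes

Flight 1 in UTC: 11:45 AM + 1:00 = 12:45 PM on Aug 12.
+10 hours 57 minutes → arrive 11:42 PM UTC on Aug 12.
Flight 2 in UTC: 3:01 PM − 8:00 = 7:01 AM on Aug 12.
+2 hours 5 minutes → arrive 9:06 AM UTC on Aug 12.
Flight 2 lands earlier by 14 hours 36 minutes.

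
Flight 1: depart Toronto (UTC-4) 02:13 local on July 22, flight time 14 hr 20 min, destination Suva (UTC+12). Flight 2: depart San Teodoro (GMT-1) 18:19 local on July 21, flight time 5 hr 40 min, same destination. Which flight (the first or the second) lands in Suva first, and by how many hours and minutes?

the second, by 19 hours 34 minutes

Flight 1 in UTC: 02:13 + 4:00 = 06:13 on Jul 22.
+14 hours 20 minutes → arrive 20:33 UTC on Jul 22.
Flight 2 in UTC: 18:19 + 1:00 = 19:19 on Jul 21.
+5 hours 40 minutes → arrive 00:59 UTC on Jul 22.
Flight 2 lands earlier by 19 hours 34 minutes.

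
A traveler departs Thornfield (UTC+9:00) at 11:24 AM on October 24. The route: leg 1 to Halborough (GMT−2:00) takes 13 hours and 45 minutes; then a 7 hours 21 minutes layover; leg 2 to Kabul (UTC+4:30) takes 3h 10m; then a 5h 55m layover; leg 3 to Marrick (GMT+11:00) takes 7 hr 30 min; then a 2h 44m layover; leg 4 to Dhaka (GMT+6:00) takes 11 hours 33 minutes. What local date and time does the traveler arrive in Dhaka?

Convert departure to UTC: 11:24 AM − 9:00 = 2:24 AM UTC on Oct 24.
Add 13 hours and 45 minutes leg 1 → 4:09 PM UTC.
Add 7 hours 21 minutes layover in Halborough → 11:30 PM UTC.
Add 3 hours 10 minutes leg 2 → 2:40 AM UTC (Oct 25).
Add 5 hours and 55 minutes layover in Kabul → 8:35 AM UTC.
Add 7 hours 30 minutes leg 3 → 4:05 PM UTC.
Add 2 hours and 44 minutes layover in Marrick → 6:49 PM UTC.
Add 11 hours 33 minutes leg 4 → 6:22 AM UTC (Oct 26).
Dhaka is UTC+6:00, so local arrival = 6:22 AM + 6:00 = 12:22 PM on Oct 26.

12:22 PM on October 26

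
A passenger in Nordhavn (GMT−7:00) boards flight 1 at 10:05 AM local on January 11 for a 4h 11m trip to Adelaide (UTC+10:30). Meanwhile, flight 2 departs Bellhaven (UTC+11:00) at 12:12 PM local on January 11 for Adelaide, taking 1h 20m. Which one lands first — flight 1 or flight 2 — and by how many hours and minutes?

the second, by 18 hours 44 minutes

Flight 1 in UTC: 10:05 AM + 7:00 = 5:05 PM on Jan 11.
+4 hours 11 minutes → arrive 9:16 PM UTC on Jan 11.
Flight 2 in UTC: 12:12 PM − 11:00 = 1:12 AM on Jan 11.
+1 hour 20 minutes → arrive 2:32 AM UTC on Jan 11.
Flight 2 lands earlier by 18 hours 44 minutes.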